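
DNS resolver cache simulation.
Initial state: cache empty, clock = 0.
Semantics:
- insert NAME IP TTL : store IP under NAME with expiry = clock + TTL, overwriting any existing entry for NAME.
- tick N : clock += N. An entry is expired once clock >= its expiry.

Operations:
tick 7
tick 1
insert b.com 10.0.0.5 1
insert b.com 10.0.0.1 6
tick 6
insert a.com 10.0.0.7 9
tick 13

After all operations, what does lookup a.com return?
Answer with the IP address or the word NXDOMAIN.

Op 1: tick 7 -> clock=7.
Op 2: tick 1 -> clock=8.
Op 3: insert b.com -> 10.0.0.5 (expiry=8+1=9). clock=8
Op 4: insert b.com -> 10.0.0.1 (expiry=8+6=14). clock=8
Op 5: tick 6 -> clock=14. purged={b.com}
Op 6: insert a.com -> 10.0.0.7 (expiry=14+9=23). clock=14
Op 7: tick 13 -> clock=27. purged={a.com}
lookup a.com: not in cache (expired or never inserted)

Answer: NXDOMAIN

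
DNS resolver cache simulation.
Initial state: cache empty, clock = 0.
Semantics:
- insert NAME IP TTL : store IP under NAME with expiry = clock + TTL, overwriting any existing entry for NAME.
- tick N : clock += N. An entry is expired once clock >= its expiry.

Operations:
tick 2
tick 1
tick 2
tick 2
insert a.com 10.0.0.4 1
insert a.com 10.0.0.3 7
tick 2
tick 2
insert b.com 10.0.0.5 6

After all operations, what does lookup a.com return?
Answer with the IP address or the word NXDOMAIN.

Answer: 10.0.0.3

Derivation:
Op 1: tick 2 -> clock=2.
Op 2: tick 1 -> clock=3.
Op 3: tick 2 -> clock=5.
Op 4: tick 2 -> clock=7.
Op 5: insert a.com -> 10.0.0.4 (expiry=7+1=8). clock=7
Op 6: insert a.com -> 10.0.0.3 (expiry=7+7=14). clock=7
Op 7: tick 2 -> clock=9.
Op 8: tick 2 -> clock=11.
Op 9: insert b.com -> 10.0.0.5 (expiry=11+6=17). clock=11
lookup a.com: present, ip=10.0.0.3 expiry=14 > clock=11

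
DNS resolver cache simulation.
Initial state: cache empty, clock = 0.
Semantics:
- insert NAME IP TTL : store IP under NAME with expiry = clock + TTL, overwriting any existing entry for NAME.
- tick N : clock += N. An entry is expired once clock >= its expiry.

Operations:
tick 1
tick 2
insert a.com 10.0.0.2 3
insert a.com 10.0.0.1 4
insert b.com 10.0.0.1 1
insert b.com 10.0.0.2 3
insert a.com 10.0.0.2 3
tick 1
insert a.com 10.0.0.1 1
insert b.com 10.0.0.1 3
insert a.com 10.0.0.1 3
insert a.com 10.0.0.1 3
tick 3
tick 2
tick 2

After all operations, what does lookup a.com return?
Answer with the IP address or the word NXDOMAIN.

Op 1: tick 1 -> clock=1.
Op 2: tick 2 -> clock=3.
Op 3: insert a.com -> 10.0.0.2 (expiry=3+3=6). clock=3
Op 4: insert a.com -> 10.0.0.1 (expiry=3+4=7). clock=3
Op 5: insert b.com -> 10.0.0.1 (expiry=3+1=4). clock=3
Op 6: insert b.com -> 10.0.0.2 (expiry=3+3=6). clock=3
Op 7: insert a.com -> 10.0.0.2 (expiry=3+3=6). clock=3
Op 8: tick 1 -> clock=4.
Op 9: insert a.com -> 10.0.0.1 (expiry=4+1=5). clock=4
Op 10: insert b.com -> 10.0.0.1 (expiry=4+3=7). clock=4
Op 11: insert a.com -> 10.0.0.1 (expiry=4+3=7). clock=4
Op 12: insert a.com -> 10.0.0.1 (expiry=4+3=7). clock=4
Op 13: tick 3 -> clock=7. purged={a.com,b.com}
Op 14: tick 2 -> clock=9.
Op 15: tick 2 -> clock=11.
lookup a.com: not in cache (expired or never inserted)

Answer: NXDOMAIN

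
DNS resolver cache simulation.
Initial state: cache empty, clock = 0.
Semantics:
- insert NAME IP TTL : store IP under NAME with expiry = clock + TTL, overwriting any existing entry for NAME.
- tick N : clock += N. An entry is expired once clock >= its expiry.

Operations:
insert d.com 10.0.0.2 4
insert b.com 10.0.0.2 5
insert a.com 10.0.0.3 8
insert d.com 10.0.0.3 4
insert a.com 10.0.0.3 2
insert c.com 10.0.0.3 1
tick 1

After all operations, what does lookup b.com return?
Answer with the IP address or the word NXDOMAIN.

Op 1: insert d.com -> 10.0.0.2 (expiry=0+4=4). clock=0
Op 2: insert b.com -> 10.0.0.2 (expiry=0+5=5). clock=0
Op 3: insert a.com -> 10.0.0.3 (expiry=0+8=8). clock=0
Op 4: insert d.com -> 10.0.0.3 (expiry=0+4=4). clock=0
Op 5: insert a.com -> 10.0.0.3 (expiry=0+2=2). clock=0
Op 6: insert c.com -> 10.0.0.3 (expiry=0+1=1). clock=0
Op 7: tick 1 -> clock=1. purged={c.com}
lookup b.com: present, ip=10.0.0.2 expiry=5 > clock=1

Answer: 10.0.0.2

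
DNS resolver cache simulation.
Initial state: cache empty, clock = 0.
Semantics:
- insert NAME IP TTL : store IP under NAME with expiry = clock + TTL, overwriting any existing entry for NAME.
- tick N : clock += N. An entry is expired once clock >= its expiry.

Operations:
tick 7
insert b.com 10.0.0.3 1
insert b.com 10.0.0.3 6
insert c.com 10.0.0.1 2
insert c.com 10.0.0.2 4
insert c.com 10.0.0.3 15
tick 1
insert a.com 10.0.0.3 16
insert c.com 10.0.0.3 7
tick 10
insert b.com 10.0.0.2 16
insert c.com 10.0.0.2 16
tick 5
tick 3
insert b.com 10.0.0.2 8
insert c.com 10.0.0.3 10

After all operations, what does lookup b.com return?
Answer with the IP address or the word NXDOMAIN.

Answer: 10.0.0.2

Derivation:
Op 1: tick 7 -> clock=7.
Op 2: insert b.com -> 10.0.0.3 (expiry=7+1=8). clock=7
Op 3: insert b.com -> 10.0.0.3 (expiry=7+6=13). clock=7
Op 4: insert c.com -> 10.0.0.1 (expiry=7+2=9). clock=7
Op 5: insert c.com -> 10.0.0.2 (expiry=7+4=11). clock=7
Op 6: insert c.com -> 10.0.0.3 (expiry=7+15=22). clock=7
Op 7: tick 1 -> clock=8.
Op 8: insert a.com -> 10.0.0.3 (expiry=8+16=24). clock=8
Op 9: insert c.com -> 10.0.0.3 (expiry=8+7=15). clock=8
Op 10: tick 10 -> clock=18. purged={b.com,c.com}
Op 11: insert b.com -> 10.0.0.2 (expiry=18+16=34). clock=18
Op 12: insert c.com -> 10.0.0.2 (expiry=18+16=34). clock=18
Op 13: tick 5 -> clock=23.
Op 14: tick 3 -> clock=26. purged={a.com}
Op 15: insert b.com -> 10.0.0.2 (expiry=26+8=34). clock=26
Op 16: insert c.com -> 10.0.0.3 (expiry=26+10=36). clock=26
lookup b.com: present, ip=10.0.0.2 expiry=34 > clock=26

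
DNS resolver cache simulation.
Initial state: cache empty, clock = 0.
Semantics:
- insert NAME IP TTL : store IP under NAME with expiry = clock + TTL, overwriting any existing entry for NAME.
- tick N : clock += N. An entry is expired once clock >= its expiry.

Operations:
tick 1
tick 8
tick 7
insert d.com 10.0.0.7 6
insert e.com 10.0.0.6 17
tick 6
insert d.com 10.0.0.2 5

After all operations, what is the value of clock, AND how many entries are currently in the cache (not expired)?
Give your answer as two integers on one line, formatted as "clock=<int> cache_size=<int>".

Answer: clock=22 cache_size=2

Derivation:
Op 1: tick 1 -> clock=1.
Op 2: tick 8 -> clock=9.
Op 3: tick 7 -> clock=16.
Op 4: insert d.com -> 10.0.0.7 (expiry=16+6=22). clock=16
Op 5: insert e.com -> 10.0.0.6 (expiry=16+17=33). clock=16
Op 6: tick 6 -> clock=22. purged={d.com}
Op 7: insert d.com -> 10.0.0.2 (expiry=22+5=27). clock=22
Final clock = 22
Final cache (unexpired): {d.com,e.com} -> size=2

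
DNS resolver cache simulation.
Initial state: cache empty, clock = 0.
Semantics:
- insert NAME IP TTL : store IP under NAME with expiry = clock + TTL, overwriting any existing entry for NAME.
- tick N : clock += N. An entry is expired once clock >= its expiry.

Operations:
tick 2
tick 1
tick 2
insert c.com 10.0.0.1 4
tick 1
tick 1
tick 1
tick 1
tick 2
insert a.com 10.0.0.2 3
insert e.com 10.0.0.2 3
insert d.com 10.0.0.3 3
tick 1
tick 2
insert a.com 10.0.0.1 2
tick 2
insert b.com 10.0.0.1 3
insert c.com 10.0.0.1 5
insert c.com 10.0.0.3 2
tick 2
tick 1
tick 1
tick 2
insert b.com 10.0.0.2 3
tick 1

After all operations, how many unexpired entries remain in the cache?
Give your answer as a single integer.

Answer: 1

Derivation:
Op 1: tick 2 -> clock=2.
Op 2: tick 1 -> clock=3.
Op 3: tick 2 -> clock=5.
Op 4: insert c.com -> 10.0.0.1 (expiry=5+4=9). clock=5
Op 5: tick 1 -> clock=6.
Op 6: tick 1 -> clock=7.
Op 7: tick 1 -> clock=8.
Op 8: tick 1 -> clock=9. purged={c.com}
Op 9: tick 2 -> clock=11.
Op 10: insert a.com -> 10.0.0.2 (expiry=11+3=14). clock=11
Op 11: insert e.com -> 10.0.0.2 (expiry=11+3=14). clock=11
Op 12: insert d.com -> 10.0.0.3 (expiry=11+3=14). clock=11
Op 13: tick 1 -> clock=12.
Op 14: tick 2 -> clock=14. purged={a.com,d.com,e.com}
Op 15: insert a.com -> 10.0.0.1 (expiry=14+2=16). clock=14
Op 16: tick 2 -> clock=16. purged={a.com}
Op 17: insert b.com -> 10.0.0.1 (expiry=16+3=19). clock=16
Op 18: insert c.com -> 10.0.0.1 (expiry=16+5=21). clock=16
Op 19: insert c.com -> 10.0.0.3 (expiry=16+2=18). clock=16
Op 20: tick 2 -> clock=18. purged={c.com}
Op 21: tick 1 -> clock=19. purged={b.com}
Op 22: tick 1 -> clock=20.
Op 23: tick 2 -> clock=22.
Op 24: insert b.com -> 10.0.0.2 (expiry=22+3=25). clock=22
Op 25: tick 1 -> clock=23.
Final cache (unexpired): {b.com} -> size=1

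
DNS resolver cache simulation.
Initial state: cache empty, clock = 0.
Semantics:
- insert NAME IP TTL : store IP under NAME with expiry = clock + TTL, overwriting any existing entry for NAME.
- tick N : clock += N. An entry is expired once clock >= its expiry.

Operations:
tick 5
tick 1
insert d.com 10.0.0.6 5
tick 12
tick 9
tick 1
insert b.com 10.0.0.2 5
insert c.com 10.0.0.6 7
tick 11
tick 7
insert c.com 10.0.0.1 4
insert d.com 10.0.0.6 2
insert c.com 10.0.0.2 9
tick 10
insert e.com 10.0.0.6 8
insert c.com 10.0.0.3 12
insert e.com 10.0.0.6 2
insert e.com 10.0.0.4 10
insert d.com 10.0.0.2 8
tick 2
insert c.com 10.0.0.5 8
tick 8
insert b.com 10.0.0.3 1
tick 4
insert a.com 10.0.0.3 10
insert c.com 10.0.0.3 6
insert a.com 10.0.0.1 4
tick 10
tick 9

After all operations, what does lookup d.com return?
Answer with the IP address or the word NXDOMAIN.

Answer: NXDOMAIN

Derivation:
Op 1: tick 5 -> clock=5.
Op 2: tick 1 -> clock=6.
Op 3: insert d.com -> 10.0.0.6 (expiry=6+5=11). clock=6
Op 4: tick 12 -> clock=18. purged={d.com}
Op 5: tick 9 -> clock=27.
Op 6: tick 1 -> clock=28.
Op 7: insert b.com -> 10.0.0.2 (expiry=28+5=33). clock=28
Op 8: insert c.com -> 10.0.0.6 (expiry=28+7=35). clock=28
Op 9: tick 11 -> clock=39. purged={b.com,c.com}
Op 10: tick 7 -> clock=46.
Op 11: insert c.com -> 10.0.0.1 (expiry=46+4=50). clock=46
Op 12: insert d.com -> 10.0.0.6 (expiry=46+2=48). clock=46
Op 13: insert c.com -> 10.0.0.2 (expiry=46+9=55). clock=46
Op 14: tick 10 -> clock=56. purged={c.com,d.com}
Op 15: insert e.com -> 10.0.0.6 (expiry=56+8=64). clock=56
Op 16: insert c.com -> 10.0.0.3 (expiry=56+12=68). clock=56
Op 17: insert e.com -> 10.0.0.6 (expiry=56+2=58). clock=56
Op 18: insert e.com -> 10.0.0.4 (expiry=56+10=66). clock=56
Op 19: insert d.com -> 10.0.0.2 (expiry=56+8=64). clock=56
Op 20: tick 2 -> clock=58.
Op 21: insert c.com -> 10.0.0.5 (expiry=58+8=66). clock=58
Op 22: tick 8 -> clock=66. purged={c.com,d.com,e.com}
Op 23: insert b.com -> 10.0.0.3 (expiry=66+1=67). clock=66
Op 24: tick 4 -> clock=70. purged={b.com}
Op 25: insert a.com -> 10.0.0.3 (expiry=70+10=80). clock=70
Op 26: insert c.com -> 10.0.0.3 (expiry=70+6=76). clock=70
Op 27: insert a.com -> 10.0.0.1 (expiry=70+4=74). clock=70
Op 28: tick 10 -> clock=80. purged={a.com,c.com}
Op 29: tick 9 -> clock=89.
lookup d.com: not in cache (expired or never inserted)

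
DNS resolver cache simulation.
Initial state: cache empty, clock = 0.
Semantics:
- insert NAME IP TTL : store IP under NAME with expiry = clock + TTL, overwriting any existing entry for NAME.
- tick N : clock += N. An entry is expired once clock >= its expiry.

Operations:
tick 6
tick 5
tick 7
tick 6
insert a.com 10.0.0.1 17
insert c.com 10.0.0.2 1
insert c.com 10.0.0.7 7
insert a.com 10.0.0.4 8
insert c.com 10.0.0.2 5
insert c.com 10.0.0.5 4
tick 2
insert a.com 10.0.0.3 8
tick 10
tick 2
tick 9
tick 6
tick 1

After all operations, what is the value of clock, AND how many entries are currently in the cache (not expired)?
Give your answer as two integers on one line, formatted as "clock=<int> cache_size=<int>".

Answer: clock=54 cache_size=0

Derivation:
Op 1: tick 6 -> clock=6.
Op 2: tick 5 -> clock=11.
Op 3: tick 7 -> clock=18.
Op 4: tick 6 -> clock=24.
Op 5: insert a.com -> 10.0.0.1 (expiry=24+17=41). clock=24
Op 6: insert c.com -> 10.0.0.2 (expiry=24+1=25). clock=24
Op 7: insert c.com -> 10.0.0.7 (expiry=24+7=31). clock=24
Op 8: insert a.com -> 10.0.0.4 (expiry=24+8=32). clock=24
Op 9: insert c.com -> 10.0.0.2 (expiry=24+5=29). clock=24
Op 10: insert c.com -> 10.0.0.5 (expiry=24+4=28). clock=24
Op 11: tick 2 -> clock=26.
Op 12: insert a.com -> 10.0.0.3 (expiry=26+8=34). clock=26
Op 13: tick 10 -> clock=36. purged={a.com,c.com}
Op 14: tick 2 -> clock=38.
Op 15: tick 9 -> clock=47.
Op 16: tick 6 -> clock=53.
Op 17: tick 1 -> clock=54.
Final clock = 54
Final cache (unexpired): {} -> size=0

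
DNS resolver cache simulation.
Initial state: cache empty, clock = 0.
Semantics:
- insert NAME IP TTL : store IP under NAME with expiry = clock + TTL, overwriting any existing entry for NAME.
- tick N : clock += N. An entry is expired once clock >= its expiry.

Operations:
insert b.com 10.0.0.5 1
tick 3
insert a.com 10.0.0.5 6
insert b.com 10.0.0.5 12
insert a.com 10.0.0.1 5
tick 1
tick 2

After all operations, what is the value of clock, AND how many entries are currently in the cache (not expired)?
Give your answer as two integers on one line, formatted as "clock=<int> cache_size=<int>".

Answer: clock=6 cache_size=2

Derivation:
Op 1: insert b.com -> 10.0.0.5 (expiry=0+1=1). clock=0
Op 2: tick 3 -> clock=3. purged={b.com}
Op 3: insert a.com -> 10.0.0.5 (expiry=3+6=9). clock=3
Op 4: insert b.com -> 10.0.0.5 (expiry=3+12=15). clock=3
Op 5: insert a.com -> 10.0.0.1 (expiry=3+5=8). clock=3
Op 6: tick 1 -> clock=4.
Op 7: tick 2 -> clock=6.
Final clock = 6
Final cache (unexpired): {a.com,b.com} -> size=2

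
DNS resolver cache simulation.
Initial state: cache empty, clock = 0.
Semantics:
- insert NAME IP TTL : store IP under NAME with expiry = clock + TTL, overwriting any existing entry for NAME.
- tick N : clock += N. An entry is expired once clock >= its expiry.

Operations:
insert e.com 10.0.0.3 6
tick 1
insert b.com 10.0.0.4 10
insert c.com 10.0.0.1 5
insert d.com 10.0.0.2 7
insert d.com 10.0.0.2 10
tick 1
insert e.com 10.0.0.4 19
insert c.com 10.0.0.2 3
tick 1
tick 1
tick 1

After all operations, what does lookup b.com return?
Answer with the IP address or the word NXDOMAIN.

Op 1: insert e.com -> 10.0.0.3 (expiry=0+6=6). clock=0
Op 2: tick 1 -> clock=1.
Op 3: insert b.com -> 10.0.0.4 (expiry=1+10=11). clock=1
Op 4: insert c.com -> 10.0.0.1 (expiry=1+5=6). clock=1
Op 5: insert d.com -> 10.0.0.2 (expiry=1+7=8). clock=1
Op 6: insert d.com -> 10.0.0.2 (expiry=1+10=11). clock=1
Op 7: tick 1 -> clock=2.
Op 8: insert e.com -> 10.0.0.4 (expiry=2+19=21). clock=2
Op 9: insert c.com -> 10.0.0.2 (expiry=2+3=5). clock=2
Op 10: tick 1 -> clock=3.
Op 11: tick 1 -> clock=4.
Op 12: tick 1 -> clock=5. purged={c.com}
lookup b.com: present, ip=10.0.0.4 expiry=11 > clock=5

Answer: 10.0.0.4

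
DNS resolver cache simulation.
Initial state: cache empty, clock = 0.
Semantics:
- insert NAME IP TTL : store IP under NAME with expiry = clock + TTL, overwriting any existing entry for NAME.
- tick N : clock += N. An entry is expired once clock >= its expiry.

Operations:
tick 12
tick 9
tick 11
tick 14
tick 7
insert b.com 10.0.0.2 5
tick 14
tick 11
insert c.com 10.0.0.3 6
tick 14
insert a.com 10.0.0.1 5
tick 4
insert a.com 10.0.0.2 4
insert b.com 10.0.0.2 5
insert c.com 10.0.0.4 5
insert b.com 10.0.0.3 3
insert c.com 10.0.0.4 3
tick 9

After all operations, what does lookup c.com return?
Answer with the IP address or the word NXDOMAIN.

Answer: NXDOMAIN

Derivation:
Op 1: tick 12 -> clock=12.
Op 2: tick 9 -> clock=21.
Op 3: tick 11 -> clock=32.
Op 4: tick 14 -> clock=46.
Op 5: tick 7 -> clock=53.
Op 6: insert b.com -> 10.0.0.2 (expiry=53+5=58). clock=53
Op 7: tick 14 -> clock=67. purged={b.com}
Op 8: tick 11 -> clock=78.
Op 9: insert c.com -> 10.0.0.3 (expiry=78+6=84). clock=78
Op 10: tick 14 -> clock=92. purged={c.com}
Op 11: insert a.com -> 10.0.0.1 (expiry=92+5=97). clock=92
Op 12: tick 4 -> clock=96.
Op 13: insert a.com -> 10.0.0.2 (expiry=96+4=100). clock=96
Op 14: insert b.com -> 10.0.0.2 (expiry=96+5=101). clock=96
Op 15: insert c.com -> 10.0.0.4 (expiry=96+5=101). clock=96
Op 16: insert b.com -> 10.0.0.3 (expiry=96+3=99). clock=96
Op 17: insert c.com -> 10.0.0.4 (expiry=96+3=99). clock=96
Op 18: tick 9 -> clock=105. purged={a.com,b.com,c.com}
lookup c.com: not in cache (expired or never inserted)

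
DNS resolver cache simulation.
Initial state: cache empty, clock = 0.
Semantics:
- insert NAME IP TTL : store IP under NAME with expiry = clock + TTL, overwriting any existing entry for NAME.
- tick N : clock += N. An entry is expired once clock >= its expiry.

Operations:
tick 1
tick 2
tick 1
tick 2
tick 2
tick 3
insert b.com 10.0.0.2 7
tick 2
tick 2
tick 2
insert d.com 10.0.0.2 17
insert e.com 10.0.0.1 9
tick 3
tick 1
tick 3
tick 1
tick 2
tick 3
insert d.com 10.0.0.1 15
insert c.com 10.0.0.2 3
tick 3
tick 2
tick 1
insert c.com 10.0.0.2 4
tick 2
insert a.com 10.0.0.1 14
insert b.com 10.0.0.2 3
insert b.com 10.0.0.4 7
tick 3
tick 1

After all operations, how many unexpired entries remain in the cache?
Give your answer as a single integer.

Op 1: tick 1 -> clock=1.
Op 2: tick 2 -> clock=3.
Op 3: tick 1 -> clock=4.
Op 4: tick 2 -> clock=6.
Op 5: tick 2 -> clock=8.
Op 6: tick 3 -> clock=11.
Op 7: insert b.com -> 10.0.0.2 (expiry=11+7=18). clock=11
Op 8: tick 2 -> clock=13.
Op 9: tick 2 -> clock=15.
Op 10: tick 2 -> clock=17.
Op 11: insert d.com -> 10.0.0.2 (expiry=17+17=34). clock=17
Op 12: insert e.com -> 10.0.0.1 (expiry=17+9=26). clock=17
Op 13: tick 3 -> clock=20. purged={b.com}
Op 14: tick 1 -> clock=21.
Op 15: tick 3 -> clock=24.
Op 16: tick 1 -> clock=25.
Op 17: tick 2 -> clock=27. purged={e.com}
Op 18: tick 3 -> clock=30.
Op 19: insert d.com -> 10.0.0.1 (expiry=30+15=45). clock=30
Op 20: insert c.com -> 10.0.0.2 (expiry=30+3=33). clock=30
Op 21: tick 3 -> clock=33. purged={c.com}
Op 22: tick 2 -> clock=35.
Op 23: tick 1 -> clock=36.
Op 24: insert c.com -> 10.0.0.2 (expiry=36+4=40). clock=36
Op 25: tick 2 -> clock=38.
Op 26: insert a.com -> 10.0.0.1 (expiry=38+14=52). clock=38
Op 27: insert b.com -> 10.0.0.2 (expiry=38+3=41). clock=38
Op 28: insert b.com -> 10.0.0.4 (expiry=38+7=45). clock=38
Op 29: tick 3 -> clock=41. purged={c.com}
Op 30: tick 1 -> clock=42.
Final cache (unexpired): {a.com,b.com,d.com} -> size=3

Answer: 3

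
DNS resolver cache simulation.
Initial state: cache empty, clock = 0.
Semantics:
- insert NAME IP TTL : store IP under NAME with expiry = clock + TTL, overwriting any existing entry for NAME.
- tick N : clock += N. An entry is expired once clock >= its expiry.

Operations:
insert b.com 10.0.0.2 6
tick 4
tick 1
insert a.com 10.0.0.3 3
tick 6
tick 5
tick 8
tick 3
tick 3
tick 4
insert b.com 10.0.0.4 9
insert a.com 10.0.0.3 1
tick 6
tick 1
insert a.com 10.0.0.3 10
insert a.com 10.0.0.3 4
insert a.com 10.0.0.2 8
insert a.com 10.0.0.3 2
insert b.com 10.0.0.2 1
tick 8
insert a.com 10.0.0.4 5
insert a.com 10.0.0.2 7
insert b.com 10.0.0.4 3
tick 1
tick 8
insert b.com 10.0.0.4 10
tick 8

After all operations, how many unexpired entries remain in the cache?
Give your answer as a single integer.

Answer: 1

Derivation:
Op 1: insert b.com -> 10.0.0.2 (expiry=0+6=6). clock=0
Op 2: tick 4 -> clock=4.
Op 3: tick 1 -> clock=5.
Op 4: insert a.com -> 10.0.0.3 (expiry=5+3=8). clock=5
Op 5: tick 6 -> clock=11. purged={a.com,b.com}
Op 6: tick 5 -> clock=16.
Op 7: tick 8 -> clock=24.
Op 8: tick 3 -> clock=27.
Op 9: tick 3 -> clock=30.
Op 10: tick 4 -> clock=34.
Op 11: insert b.com -> 10.0.0.4 (expiry=34+9=43). clock=34
Op 12: insert a.com -> 10.0.0.3 (expiry=34+1=35). clock=34
Op 13: tick 6 -> clock=40. purged={a.com}
Op 14: tick 1 -> clock=41.
Op 15: insert a.com -> 10.0.0.3 (expiry=41+10=51). clock=41
Op 16: insert a.com -> 10.0.0.3 (expiry=41+4=45). clock=41
Op 17: insert a.com -> 10.0.0.2 (expiry=41+8=49). clock=41
Op 18: insert a.com -> 10.0.0.3 (expiry=41+2=43). clock=41
Op 19: insert b.com -> 10.0.0.2 (expiry=41+1=42). clock=41
Op 20: tick 8 -> clock=49. purged={a.com,b.com}
Op 21: insert a.com -> 10.0.0.4 (expiry=49+5=54). clock=49
Op 22: insert a.com -> 10.0.0.2 (expiry=49+7=56). clock=49
Op 23: insert b.com -> 10.0.0.4 (expiry=49+3=52). clock=49
Op 24: tick 1 -> clock=50.
Op 25: tick 8 -> clock=58. purged={a.com,b.com}
Op 26: insert b.com -> 10.0.0.4 (expiry=58+10=68). clock=58
Op 27: tick 8 -> clock=66.
Final cache (unexpired): {b.com} -> size=1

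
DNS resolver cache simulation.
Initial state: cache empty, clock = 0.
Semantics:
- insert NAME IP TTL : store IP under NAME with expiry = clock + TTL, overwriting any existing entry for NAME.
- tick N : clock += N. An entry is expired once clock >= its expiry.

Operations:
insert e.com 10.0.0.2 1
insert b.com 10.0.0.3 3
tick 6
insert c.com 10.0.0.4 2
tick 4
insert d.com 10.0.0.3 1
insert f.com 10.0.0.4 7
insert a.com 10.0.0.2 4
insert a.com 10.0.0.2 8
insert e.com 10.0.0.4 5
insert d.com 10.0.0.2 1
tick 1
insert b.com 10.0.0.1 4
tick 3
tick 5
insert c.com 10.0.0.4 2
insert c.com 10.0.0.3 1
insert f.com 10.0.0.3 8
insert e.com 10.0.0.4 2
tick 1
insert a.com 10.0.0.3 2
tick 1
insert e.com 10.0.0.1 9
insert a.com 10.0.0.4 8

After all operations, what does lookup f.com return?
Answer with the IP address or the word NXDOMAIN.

Answer: 10.0.0.3

Derivation:
Op 1: insert e.com -> 10.0.0.2 (expiry=0+1=1). clock=0
Op 2: insert b.com -> 10.0.0.3 (expiry=0+3=3). clock=0
Op 3: tick 6 -> clock=6. purged={b.com,e.com}
Op 4: insert c.com -> 10.0.0.4 (expiry=6+2=8). clock=6
Op 5: tick 4 -> clock=10. purged={c.com}
Op 6: insert d.com -> 10.0.0.3 (expiry=10+1=11). clock=10
Op 7: insert f.com -> 10.0.0.4 (expiry=10+7=17). clock=10
Op 8: insert a.com -> 10.0.0.2 (expiry=10+4=14). clock=10
Op 9: insert a.com -> 10.0.0.2 (expiry=10+8=18). clock=10
Op 10: insert e.com -> 10.0.0.4 (expiry=10+5=15). clock=10
Op 11: insert d.com -> 10.0.0.2 (expiry=10+1=11). clock=10
Op 12: tick 1 -> clock=11. purged={d.com}
Op 13: insert b.com -> 10.0.0.1 (expiry=11+4=15). clock=11
Op 14: tick 3 -> clock=14.
Op 15: tick 5 -> clock=19. purged={a.com,b.com,e.com,f.com}
Op 16: insert c.com -> 10.0.0.4 (expiry=19+2=21). clock=19
Op 17: insert c.com -> 10.0.0.3 (expiry=19+1=20). clock=19
Op 18: insert f.com -> 10.0.0.3 (expiry=19+8=27). clock=19
Op 19: insert e.com -> 10.0.0.4 (expiry=19+2=21). clock=19
Op 20: tick 1 -> clock=20. purged={c.com}
Op 21: insert a.com -> 10.0.0.3 (expiry=20+2=22). clock=20
Op 22: tick 1 -> clock=21. purged={e.com}
Op 23: insert e.com -> 10.0.0.1 (expiry=21+9=30). clock=21
Op 24: insert a.com -> 10.0.0.4 (expiry=21+8=29). clock=21
lookup f.com: present, ip=10.0.0.3 expiry=27 > clock=21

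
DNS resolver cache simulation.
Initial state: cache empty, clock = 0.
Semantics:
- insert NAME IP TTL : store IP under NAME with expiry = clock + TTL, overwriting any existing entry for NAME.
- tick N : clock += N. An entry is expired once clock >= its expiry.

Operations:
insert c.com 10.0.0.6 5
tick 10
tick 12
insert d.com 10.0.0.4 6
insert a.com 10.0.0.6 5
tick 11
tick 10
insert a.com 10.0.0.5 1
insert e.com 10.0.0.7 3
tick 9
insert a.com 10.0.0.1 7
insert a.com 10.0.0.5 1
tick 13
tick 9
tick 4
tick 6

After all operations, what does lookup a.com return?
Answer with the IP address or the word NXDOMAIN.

Op 1: insert c.com -> 10.0.0.6 (expiry=0+5=5). clock=0
Op 2: tick 10 -> clock=10. purged={c.com}
Op 3: tick 12 -> clock=22.
Op 4: insert d.com -> 10.0.0.4 (expiry=22+6=28). clock=22
Op 5: insert a.com -> 10.0.0.6 (expiry=22+5=27). clock=22
Op 6: tick 11 -> clock=33. purged={a.com,d.com}
Op 7: tick 10 -> clock=43.
Op 8: insert a.com -> 10.0.0.5 (expiry=43+1=44). clock=43
Op 9: insert e.com -> 10.0.0.7 (expiry=43+3=46). clock=43
Op 10: tick 9 -> clock=52. purged={a.com,e.com}
Op 11: insert a.com -> 10.0.0.1 (expiry=52+7=59). clock=52
Op 12: insert a.com -> 10.0.0.5 (expiry=52+1=53). clock=52
Op 13: tick 13 -> clock=65. purged={a.com}
Op 14: tick 9 -> clock=74.
Op 15: tick 4 -> clock=78.
Op 16: tick 6 -> clock=84.
lookup a.com: not in cache (expired or never inserted)

Answer: NXDOMAIN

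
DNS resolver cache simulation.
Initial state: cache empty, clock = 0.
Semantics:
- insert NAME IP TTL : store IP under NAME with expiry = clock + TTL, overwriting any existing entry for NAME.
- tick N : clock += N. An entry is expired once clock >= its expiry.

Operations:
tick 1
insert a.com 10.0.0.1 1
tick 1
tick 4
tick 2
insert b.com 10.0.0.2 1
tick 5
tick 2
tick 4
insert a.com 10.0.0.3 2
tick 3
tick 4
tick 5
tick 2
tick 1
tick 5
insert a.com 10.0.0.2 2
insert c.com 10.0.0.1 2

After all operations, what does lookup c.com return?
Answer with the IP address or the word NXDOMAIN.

Answer: 10.0.0.1

Derivation:
Op 1: tick 1 -> clock=1.
Op 2: insert a.com -> 10.0.0.1 (expiry=1+1=2). clock=1
Op 3: tick 1 -> clock=2. purged={a.com}
Op 4: tick 4 -> clock=6.
Op 5: tick 2 -> clock=8.
Op 6: insert b.com -> 10.0.0.2 (expiry=8+1=9). clock=8
Op 7: tick 5 -> clock=13. purged={b.com}
Op 8: tick 2 -> clock=15.
Op 9: tick 4 -> clock=19.
Op 10: insert a.com -> 10.0.0.3 (expiry=19+2=21). clock=19
Op 11: tick 3 -> clock=22. purged={a.com}
Op 12: tick 4 -> clock=26.
Op 13: tick 5 -> clock=31.
Op 14: tick 2 -> clock=33.
Op 15: tick 1 -> clock=34.
Op 16: tick 5 -> clock=39.
Op 17: insert a.com -> 10.0.0.2 (expiry=39+2=41). clock=39
Op 18: insert c.com -> 10.0.0.1 (expiry=39+2=41). clock=39
lookup c.com: present, ip=10.0.0.1 expiry=41 > clock=39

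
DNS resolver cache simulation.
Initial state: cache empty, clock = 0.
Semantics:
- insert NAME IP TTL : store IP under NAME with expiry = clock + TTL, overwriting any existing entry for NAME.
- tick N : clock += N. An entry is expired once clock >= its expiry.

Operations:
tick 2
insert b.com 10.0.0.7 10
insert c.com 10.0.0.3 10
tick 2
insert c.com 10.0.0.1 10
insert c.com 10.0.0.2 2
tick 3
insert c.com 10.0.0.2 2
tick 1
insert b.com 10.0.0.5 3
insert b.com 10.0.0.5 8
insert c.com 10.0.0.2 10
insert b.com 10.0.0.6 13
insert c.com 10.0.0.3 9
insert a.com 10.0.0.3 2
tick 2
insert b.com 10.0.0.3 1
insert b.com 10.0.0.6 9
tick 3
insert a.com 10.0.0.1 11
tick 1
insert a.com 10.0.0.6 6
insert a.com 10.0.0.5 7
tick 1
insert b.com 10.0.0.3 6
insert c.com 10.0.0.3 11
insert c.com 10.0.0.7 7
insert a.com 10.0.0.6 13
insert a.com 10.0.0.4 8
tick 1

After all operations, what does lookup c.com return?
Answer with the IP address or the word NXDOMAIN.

Answer: 10.0.0.7

Derivation:
Op 1: tick 2 -> clock=2.
Op 2: insert b.com -> 10.0.0.7 (expiry=2+10=12). clock=2
Op 3: insert c.com -> 10.0.0.3 (expiry=2+10=12). clock=2
Op 4: tick 2 -> clock=4.
Op 5: insert c.com -> 10.0.0.1 (expiry=4+10=14). clock=4
Op 6: insert c.com -> 10.0.0.2 (expiry=4+2=6). clock=4
Op 7: tick 3 -> clock=7. purged={c.com}
Op 8: insert c.com -> 10.0.0.2 (expiry=7+2=9). clock=7
Op 9: tick 1 -> clock=8.
Op 10: insert b.com -> 10.0.0.5 (expiry=8+3=11). clock=8
Op 11: insert b.com -> 10.0.0.5 (expiry=8+8=16). clock=8
Op 12: insert c.com -> 10.0.0.2 (expiry=8+10=18). clock=8
Op 13: insert b.com -> 10.0.0.6 (expiry=8+13=21). clock=8
Op 14: insert c.com -> 10.0.0.3 (expiry=8+9=17). clock=8
Op 15: insert a.com -> 10.0.0.3 (expiry=8+2=10). clock=8
Op 16: tick 2 -> clock=10. purged={a.com}
Op 17: insert b.com -> 10.0.0.3 (expiry=10+1=11). clock=10
Op 18: insert b.com -> 10.0.0.6 (expiry=10+9=19). clock=10
Op 19: tick 3 -> clock=13.
Op 20: insert a.com -> 10.0.0.1 (expiry=13+11=24). clock=13
Op 21: tick 1 -> clock=14.
Op 22: insert a.com -> 10.0.0.6 (expiry=14+6=20). clock=14
Op 23: insert a.com -> 10.0.0.5 (expiry=14+7=21). clock=14
Op 24: tick 1 -> clock=15.
Op 25: insert b.com -> 10.0.0.3 (expiry=15+6=21). clock=15
Op 26: insert c.com -> 10.0.0.3 (expiry=15+11=26). clock=15
Op 27: insert c.com -> 10.0.0.7 (expiry=15+7=22). clock=15
Op 28: insert a.com -> 10.0.0.6 (expiry=15+13=28). clock=15
Op 29: insert a.com -> 10.0.0.4 (expiry=15+8=23). clock=15
Op 30: tick 1 -> clock=16.
lookup c.com: present, ip=10.0.0.7 expiry=22 > clock=16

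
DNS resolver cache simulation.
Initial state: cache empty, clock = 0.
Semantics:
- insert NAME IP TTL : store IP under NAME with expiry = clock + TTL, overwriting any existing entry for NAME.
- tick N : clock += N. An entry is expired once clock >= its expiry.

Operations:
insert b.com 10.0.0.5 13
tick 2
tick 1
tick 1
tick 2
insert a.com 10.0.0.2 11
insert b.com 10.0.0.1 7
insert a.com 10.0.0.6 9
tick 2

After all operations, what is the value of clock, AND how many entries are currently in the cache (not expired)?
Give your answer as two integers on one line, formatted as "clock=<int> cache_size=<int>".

Answer: clock=8 cache_size=2

Derivation:
Op 1: insert b.com -> 10.0.0.5 (expiry=0+13=13). clock=0
Op 2: tick 2 -> clock=2.
Op 3: tick 1 -> clock=3.
Op 4: tick 1 -> clock=4.
Op 5: tick 2 -> clock=6.
Op 6: insert a.com -> 10.0.0.2 (expiry=6+11=17). clock=6
Op 7: insert b.com -> 10.0.0.1 (expiry=6+7=13). clock=6
Op 8: insert a.com -> 10.0.0.6 (expiry=6+9=15). clock=6
Op 9: tick 2 -> clock=8.
Final clock = 8
Final cache (unexpired): {a.com,b.com} -> size=2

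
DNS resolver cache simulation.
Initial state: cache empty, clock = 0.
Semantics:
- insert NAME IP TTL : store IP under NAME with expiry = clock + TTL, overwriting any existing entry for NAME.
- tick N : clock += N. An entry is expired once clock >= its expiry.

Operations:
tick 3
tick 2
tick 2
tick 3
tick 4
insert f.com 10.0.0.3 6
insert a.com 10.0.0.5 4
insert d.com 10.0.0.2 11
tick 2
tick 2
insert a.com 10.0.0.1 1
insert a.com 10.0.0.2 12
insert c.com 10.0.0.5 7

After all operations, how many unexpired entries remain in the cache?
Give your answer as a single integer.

Op 1: tick 3 -> clock=3.
Op 2: tick 2 -> clock=5.
Op 3: tick 2 -> clock=7.
Op 4: tick 3 -> clock=10.
Op 5: tick 4 -> clock=14.
Op 6: insert f.com -> 10.0.0.3 (expiry=14+6=20). clock=14
Op 7: insert a.com -> 10.0.0.5 (expiry=14+4=18). clock=14
Op 8: insert d.com -> 10.0.0.2 (expiry=14+11=25). clock=14
Op 9: tick 2 -> clock=16.
Op 10: tick 2 -> clock=18. purged={a.com}
Op 11: insert a.com -> 10.0.0.1 (expiry=18+1=19). clock=18
Op 12: insert a.com -> 10.0.0.2 (expiry=18+12=30). clock=18
Op 13: insert c.com -> 10.0.0.5 (expiry=18+7=25). clock=18
Final cache (unexpired): {a.com,c.com,d.com,f.com} -> size=4

Answer: 4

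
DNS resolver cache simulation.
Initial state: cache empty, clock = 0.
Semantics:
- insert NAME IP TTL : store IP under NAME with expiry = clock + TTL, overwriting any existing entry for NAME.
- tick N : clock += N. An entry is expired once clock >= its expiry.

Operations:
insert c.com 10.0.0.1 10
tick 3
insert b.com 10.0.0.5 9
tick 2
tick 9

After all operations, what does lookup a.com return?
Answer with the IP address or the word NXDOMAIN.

Op 1: insert c.com -> 10.0.0.1 (expiry=0+10=10). clock=0
Op 2: tick 3 -> clock=3.
Op 3: insert b.com -> 10.0.0.5 (expiry=3+9=12). clock=3
Op 4: tick 2 -> clock=5.
Op 5: tick 9 -> clock=14. purged={b.com,c.com}
lookup a.com: not in cache (expired or never inserted)

Answer: NXDOMAIN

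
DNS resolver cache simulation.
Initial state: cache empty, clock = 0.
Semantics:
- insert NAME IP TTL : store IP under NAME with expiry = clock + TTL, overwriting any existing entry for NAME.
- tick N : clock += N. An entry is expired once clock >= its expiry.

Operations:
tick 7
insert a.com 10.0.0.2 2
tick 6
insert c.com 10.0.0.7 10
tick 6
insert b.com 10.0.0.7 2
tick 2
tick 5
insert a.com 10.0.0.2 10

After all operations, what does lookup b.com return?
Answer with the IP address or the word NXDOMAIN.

Op 1: tick 7 -> clock=7.
Op 2: insert a.com -> 10.0.0.2 (expiry=7+2=9). clock=7
Op 3: tick 6 -> clock=13. purged={a.com}
Op 4: insert c.com -> 10.0.0.7 (expiry=13+10=23). clock=13
Op 5: tick 6 -> clock=19.
Op 6: insert b.com -> 10.0.0.7 (expiry=19+2=21). clock=19
Op 7: tick 2 -> clock=21. purged={b.com}
Op 8: tick 5 -> clock=26. purged={c.com}
Op 9: insert a.com -> 10.0.0.2 (expiry=26+10=36). clock=26
lookup b.com: not in cache (expired or never inserted)

Answer: NXDOMAIN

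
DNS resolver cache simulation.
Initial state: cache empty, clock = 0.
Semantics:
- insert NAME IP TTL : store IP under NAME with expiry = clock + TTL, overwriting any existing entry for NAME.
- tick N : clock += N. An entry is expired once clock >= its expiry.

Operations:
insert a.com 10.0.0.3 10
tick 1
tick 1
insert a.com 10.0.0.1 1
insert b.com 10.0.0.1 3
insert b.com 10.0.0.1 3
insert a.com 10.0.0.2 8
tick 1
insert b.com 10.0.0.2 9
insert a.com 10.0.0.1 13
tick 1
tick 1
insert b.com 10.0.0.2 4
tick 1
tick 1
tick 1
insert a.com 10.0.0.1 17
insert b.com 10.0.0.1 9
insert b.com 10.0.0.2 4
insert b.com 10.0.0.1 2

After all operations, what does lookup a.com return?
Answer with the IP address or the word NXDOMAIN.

Answer: 10.0.0.1

Derivation:
Op 1: insert a.com -> 10.0.0.3 (expiry=0+10=10). clock=0
Op 2: tick 1 -> clock=1.
Op 3: tick 1 -> clock=2.
Op 4: insert a.com -> 10.0.0.1 (expiry=2+1=3). clock=2
Op 5: insert b.com -> 10.0.0.1 (expiry=2+3=5). clock=2
Op 6: insert b.com -> 10.0.0.1 (expiry=2+3=5). clock=2
Op 7: insert a.com -> 10.0.0.2 (expiry=2+8=10). clock=2
Op 8: tick 1 -> clock=3.
Op 9: insert b.com -> 10.0.0.2 (expiry=3+9=12). clock=3
Op 10: insert a.com -> 10.0.0.1 (expiry=3+13=16). clock=3
Op 11: tick 1 -> clock=4.
Op 12: tick 1 -> clock=5.
Op 13: insert b.com -> 10.0.0.2 (expiry=5+4=9). clock=5
Op 14: tick 1 -> clock=6.
Op 15: tick 1 -> clock=7.
Op 16: tick 1 -> clock=8.
Op 17: insert a.com -> 10.0.0.1 (expiry=8+17=25). clock=8
Op 18: insert b.com -> 10.0.0.1 (expiry=8+9=17). clock=8
Op 19: insert b.com -> 10.0.0.2 (expiry=8+4=12). clock=8
Op 20: insert b.com -> 10.0.0.1 (expiry=8+2=10). clock=8
lookup a.com: present, ip=10.0.0.1 expiry=25 > clock=8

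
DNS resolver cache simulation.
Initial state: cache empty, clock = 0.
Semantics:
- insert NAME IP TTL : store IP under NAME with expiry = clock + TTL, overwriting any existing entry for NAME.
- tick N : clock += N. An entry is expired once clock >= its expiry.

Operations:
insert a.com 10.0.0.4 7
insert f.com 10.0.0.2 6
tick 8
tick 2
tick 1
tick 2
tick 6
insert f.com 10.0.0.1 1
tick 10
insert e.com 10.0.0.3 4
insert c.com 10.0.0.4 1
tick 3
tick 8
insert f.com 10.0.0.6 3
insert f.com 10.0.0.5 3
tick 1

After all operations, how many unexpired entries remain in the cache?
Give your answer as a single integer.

Op 1: insert a.com -> 10.0.0.4 (expiry=0+7=7). clock=0
Op 2: insert f.com -> 10.0.0.2 (expiry=0+6=6). clock=0
Op 3: tick 8 -> clock=8. purged={a.com,f.com}
Op 4: tick 2 -> clock=10.
Op 5: tick 1 -> clock=11.
Op 6: tick 2 -> clock=13.
Op 7: tick 6 -> clock=19.
Op 8: insert f.com -> 10.0.0.1 (expiry=19+1=20). clock=19
Op 9: tick 10 -> clock=29. purged={f.com}
Op 10: insert e.com -> 10.0.0.3 (expiry=29+4=33). clock=29
Op 11: insert c.com -> 10.0.0.4 (expiry=29+1=30). clock=29
Op 12: tick 3 -> clock=32. purged={c.com}
Op 13: tick 8 -> clock=40. purged={e.com}
Op 14: insert f.com -> 10.0.0.6 (expiry=40+3=43). clock=40
Op 15: insert f.com -> 10.0.0.5 (expiry=40+3=43). clock=40
Op 16: tick 1 -> clock=41.
Final cache (unexpired): {f.com} -> size=1

Answer: 1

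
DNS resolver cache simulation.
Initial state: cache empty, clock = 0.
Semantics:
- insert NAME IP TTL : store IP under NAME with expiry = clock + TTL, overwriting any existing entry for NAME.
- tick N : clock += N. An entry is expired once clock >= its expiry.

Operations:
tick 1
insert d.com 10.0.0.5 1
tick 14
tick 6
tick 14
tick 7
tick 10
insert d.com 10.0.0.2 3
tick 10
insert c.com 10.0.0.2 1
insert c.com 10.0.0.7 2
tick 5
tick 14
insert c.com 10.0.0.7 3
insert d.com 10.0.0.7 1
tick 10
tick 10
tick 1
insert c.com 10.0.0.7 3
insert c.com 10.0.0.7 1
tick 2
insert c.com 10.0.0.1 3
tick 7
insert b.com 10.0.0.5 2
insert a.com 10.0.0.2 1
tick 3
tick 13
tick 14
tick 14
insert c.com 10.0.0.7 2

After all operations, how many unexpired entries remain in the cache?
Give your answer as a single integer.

Op 1: tick 1 -> clock=1.
Op 2: insert d.com -> 10.0.0.5 (expiry=1+1=2). clock=1
Op 3: tick 14 -> clock=15. purged={d.com}
Op 4: tick 6 -> clock=21.
Op 5: tick 14 -> clock=35.
Op 6: tick 7 -> clock=42.
Op 7: tick 10 -> clock=52.
Op 8: insert d.com -> 10.0.0.2 (expiry=52+3=55). clock=52
Op 9: tick 10 -> clock=62. purged={d.com}
Op 10: insert c.com -> 10.0.0.2 (expiry=62+1=63). clock=62
Op 11: insert c.com -> 10.0.0.7 (expiry=62+2=64). clock=62
Op 12: tick 5 -> clock=67. purged={c.com}
Op 13: tick 14 -> clock=81.
Op 14: insert c.com -> 10.0.0.7 (expiry=81+3=84). clock=81
Op 15: insert d.com -> 10.0.0.7 (expiry=81+1=82). clock=81
Op 16: tick 10 -> clock=91. purged={c.com,d.com}
Op 17: tick 10 -> clock=101.
Op 18: tick 1 -> clock=102.
Op 19: insert c.com -> 10.0.0.7 (expiry=102+3=105). clock=102
Op 20: insert c.com -> 10.0.0.7 (expiry=102+1=103). clock=102
Op 21: tick 2 -> clock=104. purged={c.com}
Op 22: insert c.com -> 10.0.0.1 (expiry=104+3=107). clock=104
Op 23: tick 7 -> clock=111. purged={c.com}
Op 24: insert b.com -> 10.0.0.5 (expiry=111+2=113). clock=111
Op 25: insert a.com -> 10.0.0.2 (expiry=111+1=112). clock=111
Op 26: tick 3 -> clock=114. purged={a.com,b.com}
Op 27: tick 13 -> clock=127.
Op 28: tick 14 -> clock=141.
Op 29: tick 14 -> clock=155.
Op 30: insert c.com -> 10.0.0.7 (expiry=155+2=157). clock=155
Final cache (unexpired): {c.com} -> size=1

Answer: 1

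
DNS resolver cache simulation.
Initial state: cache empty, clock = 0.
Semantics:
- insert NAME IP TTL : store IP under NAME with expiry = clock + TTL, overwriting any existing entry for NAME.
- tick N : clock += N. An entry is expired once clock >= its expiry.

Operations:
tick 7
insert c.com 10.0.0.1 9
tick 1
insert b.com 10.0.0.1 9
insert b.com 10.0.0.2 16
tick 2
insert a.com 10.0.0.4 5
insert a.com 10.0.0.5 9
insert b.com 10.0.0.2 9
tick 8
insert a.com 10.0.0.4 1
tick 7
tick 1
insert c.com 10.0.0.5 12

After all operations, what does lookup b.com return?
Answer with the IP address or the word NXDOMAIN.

Op 1: tick 7 -> clock=7.
Op 2: insert c.com -> 10.0.0.1 (expiry=7+9=16). clock=7
Op 3: tick 1 -> clock=8.
Op 4: insert b.com -> 10.0.0.1 (expiry=8+9=17). clock=8
Op 5: insert b.com -> 10.0.0.2 (expiry=8+16=24). clock=8
Op 6: tick 2 -> clock=10.
Op 7: insert a.com -> 10.0.0.4 (expiry=10+5=15). clock=10
Op 8: insert a.com -> 10.0.0.5 (expiry=10+9=19). clock=10
Op 9: insert b.com -> 10.0.0.2 (expiry=10+9=19). clock=10
Op 10: tick 8 -> clock=18. purged={c.com}
Op 11: insert a.com -> 10.0.0.4 (expiry=18+1=19). clock=18
Op 12: tick 7 -> clock=25. purged={a.com,b.com}
Op 13: tick 1 -> clock=26.
Op 14: insert c.com -> 10.0.0.5 (expiry=26+12=38). clock=26
lookup b.com: not in cache (expired or never inserted)

Answer: NXDOMAIN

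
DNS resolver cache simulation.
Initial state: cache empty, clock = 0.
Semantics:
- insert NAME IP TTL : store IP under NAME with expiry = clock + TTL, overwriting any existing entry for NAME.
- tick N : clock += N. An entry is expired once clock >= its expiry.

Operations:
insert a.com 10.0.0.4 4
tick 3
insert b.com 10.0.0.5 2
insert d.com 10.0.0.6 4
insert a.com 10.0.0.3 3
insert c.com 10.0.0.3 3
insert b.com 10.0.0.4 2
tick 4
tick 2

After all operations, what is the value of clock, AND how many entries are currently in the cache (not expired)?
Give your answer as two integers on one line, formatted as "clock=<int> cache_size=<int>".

Op 1: insert a.com -> 10.0.0.4 (expiry=0+4=4). clock=0
Op 2: tick 3 -> clock=3.
Op 3: insert b.com -> 10.0.0.5 (expiry=3+2=5). clock=3
Op 4: insert d.com -> 10.0.0.6 (expiry=3+4=7). clock=3
Op 5: insert a.com -> 10.0.0.3 (expiry=3+3=6). clock=3
Op 6: insert c.com -> 10.0.0.3 (expiry=3+3=6). clock=3
Op 7: insert b.com -> 10.0.0.4 (expiry=3+2=5). clock=3
Op 8: tick 4 -> clock=7. purged={a.com,b.com,c.com,d.com}
Op 9: tick 2 -> clock=9.
Final clock = 9
Final cache (unexpired): {} -> size=0

Answer: clock=9 cache_size=0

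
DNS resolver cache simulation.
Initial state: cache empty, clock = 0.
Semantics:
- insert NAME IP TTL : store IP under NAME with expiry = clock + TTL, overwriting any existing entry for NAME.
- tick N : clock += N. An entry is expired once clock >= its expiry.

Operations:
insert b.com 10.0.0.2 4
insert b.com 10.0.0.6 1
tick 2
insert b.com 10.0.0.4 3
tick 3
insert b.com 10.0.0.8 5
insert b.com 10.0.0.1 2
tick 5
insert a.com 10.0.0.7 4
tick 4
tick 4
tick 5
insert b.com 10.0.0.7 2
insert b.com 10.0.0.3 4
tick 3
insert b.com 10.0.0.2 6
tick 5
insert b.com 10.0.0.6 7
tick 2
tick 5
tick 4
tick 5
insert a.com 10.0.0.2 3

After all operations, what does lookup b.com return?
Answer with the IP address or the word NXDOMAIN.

Answer: NXDOMAIN

Derivation:
Op 1: insert b.com -> 10.0.0.2 (expiry=0+4=4). clock=0
Op 2: insert b.com -> 10.0.0.6 (expiry=0+1=1). clock=0
Op 3: tick 2 -> clock=2. purged={b.com}
Op 4: insert b.com -> 10.0.0.4 (expiry=2+3=5). clock=2
Op 5: tick 3 -> clock=5. purged={b.com}
Op 6: insert b.com -> 10.0.0.8 (expiry=5+5=10). clock=5
Op 7: insert b.com -> 10.0.0.1 (expiry=5+2=7). clock=5
Op 8: tick 5 -> clock=10. purged={b.com}
Op 9: insert a.com -> 10.0.0.7 (expiry=10+4=14). clock=10
Op 10: tick 4 -> clock=14. purged={a.com}
Op 11: tick 4 -> clock=18.
Op 12: tick 5 -> clock=23.
Op 13: insert b.com -> 10.0.0.7 (expiry=23+2=25). clock=23
Op 14: insert b.com -> 10.0.0.3 (expiry=23+4=27). clock=23
Op 15: tick 3 -> clock=26.
Op 16: insert b.com -> 10.0.0.2 (expiry=26+6=32). clock=26
Op 17: tick 5 -> clock=31.
Op 18: insert b.com -> 10.0.0.6 (expiry=31+7=38). clock=31
Op 19: tick 2 -> clock=33.
Op 20: tick 5 -> clock=38. purged={b.com}
Op 21: tick 4 -> clock=42.
Op 22: tick 5 -> clock=47.
Op 23: insert a.com -> 10.0.0.2 (expiry=47+3=50). clock=47
lookup b.com: not in cache (expired or never inserted)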